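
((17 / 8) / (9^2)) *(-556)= -2363 / 162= -14.59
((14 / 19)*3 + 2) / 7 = 80 / 133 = 0.60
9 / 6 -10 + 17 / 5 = -51 / 10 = -5.10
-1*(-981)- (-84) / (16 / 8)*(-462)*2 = -37827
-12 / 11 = -1.09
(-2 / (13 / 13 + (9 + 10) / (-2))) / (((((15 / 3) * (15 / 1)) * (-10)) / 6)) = -4 / 2125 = -0.00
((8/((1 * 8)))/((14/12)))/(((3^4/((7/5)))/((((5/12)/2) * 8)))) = 2/81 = 0.02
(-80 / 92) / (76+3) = -20 / 1817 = -0.01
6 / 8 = 3 / 4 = 0.75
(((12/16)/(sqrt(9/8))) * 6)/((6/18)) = 9 * sqrt(2) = 12.73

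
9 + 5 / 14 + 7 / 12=835 / 84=9.94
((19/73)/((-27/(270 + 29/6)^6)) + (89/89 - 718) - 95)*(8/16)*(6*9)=-382012465711470162931/3405888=-112162368730701.12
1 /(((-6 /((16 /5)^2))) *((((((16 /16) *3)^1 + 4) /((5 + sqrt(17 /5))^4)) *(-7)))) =72704 *sqrt(85) /18375 + 3668992 /91875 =76.41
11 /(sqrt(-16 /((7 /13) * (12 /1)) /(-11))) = 11 * sqrt(3003) /26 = 23.18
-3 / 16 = -0.19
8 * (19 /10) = 76 /5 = 15.20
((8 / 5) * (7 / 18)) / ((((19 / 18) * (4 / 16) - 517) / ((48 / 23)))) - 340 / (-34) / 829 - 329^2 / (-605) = 10969848053931 / 61311368525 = 178.92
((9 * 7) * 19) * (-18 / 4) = -10773 / 2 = -5386.50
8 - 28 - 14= -34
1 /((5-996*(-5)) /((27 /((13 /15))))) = 81 /12961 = 0.01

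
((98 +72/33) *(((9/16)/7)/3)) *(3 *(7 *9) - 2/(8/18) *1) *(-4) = -609957/308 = -1980.38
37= 37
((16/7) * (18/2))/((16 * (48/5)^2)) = 25/1792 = 0.01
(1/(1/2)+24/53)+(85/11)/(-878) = 2.44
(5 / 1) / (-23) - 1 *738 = -16979 / 23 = -738.22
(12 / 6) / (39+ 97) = 0.01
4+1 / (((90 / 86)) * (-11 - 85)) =3.99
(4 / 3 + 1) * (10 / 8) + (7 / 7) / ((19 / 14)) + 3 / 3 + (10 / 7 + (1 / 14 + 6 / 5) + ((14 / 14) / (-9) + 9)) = 55549 / 3420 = 16.24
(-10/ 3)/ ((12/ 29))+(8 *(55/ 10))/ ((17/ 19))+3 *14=25435/ 306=83.12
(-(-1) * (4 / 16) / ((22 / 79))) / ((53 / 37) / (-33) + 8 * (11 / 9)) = 26307 / 285256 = 0.09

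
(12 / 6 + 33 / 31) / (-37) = -95 / 1147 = -0.08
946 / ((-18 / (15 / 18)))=-2365 / 54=-43.80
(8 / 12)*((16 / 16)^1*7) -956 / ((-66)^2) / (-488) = 2480255 / 531432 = 4.67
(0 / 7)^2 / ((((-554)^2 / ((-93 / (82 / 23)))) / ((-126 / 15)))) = 0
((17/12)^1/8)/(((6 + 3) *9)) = 17/7776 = 0.00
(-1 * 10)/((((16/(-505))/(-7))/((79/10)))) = -279265/16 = -17454.06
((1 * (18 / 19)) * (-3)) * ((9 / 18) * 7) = -189 / 19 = -9.95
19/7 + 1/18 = 2.77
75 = 75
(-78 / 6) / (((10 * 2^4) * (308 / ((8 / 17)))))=-13 / 104720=-0.00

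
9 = 9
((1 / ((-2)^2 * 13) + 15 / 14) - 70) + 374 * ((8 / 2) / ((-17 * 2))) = -41099 / 364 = -112.91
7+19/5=54/5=10.80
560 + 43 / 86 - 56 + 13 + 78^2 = 13203 / 2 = 6601.50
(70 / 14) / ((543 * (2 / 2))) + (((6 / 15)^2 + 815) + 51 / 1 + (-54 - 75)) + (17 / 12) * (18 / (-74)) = 1480354331 / 2009100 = 736.82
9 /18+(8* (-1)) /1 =-15 /2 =-7.50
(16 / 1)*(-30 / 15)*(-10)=320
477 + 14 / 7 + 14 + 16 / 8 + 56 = 551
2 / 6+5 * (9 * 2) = 90.33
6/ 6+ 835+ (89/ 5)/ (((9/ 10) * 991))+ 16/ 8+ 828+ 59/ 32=476021645/ 285408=1667.86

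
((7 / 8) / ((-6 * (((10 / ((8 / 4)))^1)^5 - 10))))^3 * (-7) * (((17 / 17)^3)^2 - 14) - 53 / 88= -64563880897001 / 107200406016000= -0.60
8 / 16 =1 / 2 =0.50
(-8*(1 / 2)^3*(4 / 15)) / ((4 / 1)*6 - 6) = -2 / 135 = -0.01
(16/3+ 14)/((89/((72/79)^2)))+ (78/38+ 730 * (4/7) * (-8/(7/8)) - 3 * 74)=-2085890411915/517123019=-4033.64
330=330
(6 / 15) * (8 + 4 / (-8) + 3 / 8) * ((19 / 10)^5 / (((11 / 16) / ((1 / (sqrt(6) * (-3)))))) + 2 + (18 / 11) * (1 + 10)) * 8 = 504- 17332693 * sqrt(6) / 343750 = 380.49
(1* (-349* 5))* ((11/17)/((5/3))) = -11517/17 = -677.47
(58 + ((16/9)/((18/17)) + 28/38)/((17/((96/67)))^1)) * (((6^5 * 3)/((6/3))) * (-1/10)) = -7345896912/108205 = -67888.70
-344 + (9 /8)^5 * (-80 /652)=-459637069 /1335296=-344.22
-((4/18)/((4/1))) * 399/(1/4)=-266/3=-88.67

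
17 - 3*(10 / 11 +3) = 58 / 11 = 5.27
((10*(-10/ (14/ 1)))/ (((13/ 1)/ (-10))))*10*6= 30000/ 91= 329.67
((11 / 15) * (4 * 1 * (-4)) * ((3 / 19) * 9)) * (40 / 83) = -12672 / 1577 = -8.04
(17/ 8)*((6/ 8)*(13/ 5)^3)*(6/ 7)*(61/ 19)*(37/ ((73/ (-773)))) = -586452093201/ 19418000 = -30201.47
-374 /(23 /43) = -16082 /23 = -699.22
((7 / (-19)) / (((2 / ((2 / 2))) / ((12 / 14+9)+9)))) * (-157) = 545.37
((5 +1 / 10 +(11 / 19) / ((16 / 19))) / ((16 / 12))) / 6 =463 / 640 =0.72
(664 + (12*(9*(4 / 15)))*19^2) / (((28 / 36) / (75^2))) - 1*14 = 559952902 / 7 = 79993271.71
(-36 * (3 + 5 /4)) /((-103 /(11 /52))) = 1683 /5356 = 0.31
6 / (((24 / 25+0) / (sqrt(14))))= 25 * sqrt(14) / 4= 23.39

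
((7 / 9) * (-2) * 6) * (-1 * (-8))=-224 / 3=-74.67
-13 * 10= -130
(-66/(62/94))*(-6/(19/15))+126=353394/589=599.99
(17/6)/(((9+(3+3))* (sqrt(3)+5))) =17/396 -17* sqrt(3)/1980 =0.03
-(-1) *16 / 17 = 16 / 17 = 0.94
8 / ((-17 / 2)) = -16 / 17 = -0.94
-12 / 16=-3 / 4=-0.75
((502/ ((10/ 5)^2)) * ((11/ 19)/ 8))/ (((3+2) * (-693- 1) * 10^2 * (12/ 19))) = -2761/ 66624000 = -0.00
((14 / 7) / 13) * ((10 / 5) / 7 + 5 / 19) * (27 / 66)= 657 / 19019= 0.03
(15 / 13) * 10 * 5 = 750 / 13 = 57.69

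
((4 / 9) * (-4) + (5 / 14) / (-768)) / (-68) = 57359 / 2193408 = 0.03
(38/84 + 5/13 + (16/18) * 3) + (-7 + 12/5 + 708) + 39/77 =21243527/30030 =707.41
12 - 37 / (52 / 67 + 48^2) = 1850561 / 154420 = 11.98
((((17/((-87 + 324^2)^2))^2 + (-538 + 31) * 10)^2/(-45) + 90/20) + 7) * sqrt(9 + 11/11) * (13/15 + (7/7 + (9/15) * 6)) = -30878812251932331957761883913524307624360698404767 * sqrt(10)/9888794051238540729486406069403561236584675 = -9874548.67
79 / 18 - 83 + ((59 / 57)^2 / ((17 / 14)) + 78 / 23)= -20985617 / 282302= -74.34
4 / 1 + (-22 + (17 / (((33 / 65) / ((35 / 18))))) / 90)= -184721 / 10692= -17.28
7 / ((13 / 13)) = 7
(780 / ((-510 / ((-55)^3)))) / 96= 2162875 / 816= 2650.58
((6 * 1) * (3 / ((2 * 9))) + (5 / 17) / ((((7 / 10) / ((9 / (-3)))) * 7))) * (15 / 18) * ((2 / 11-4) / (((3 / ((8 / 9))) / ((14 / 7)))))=-54640 / 35343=-1.55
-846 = -846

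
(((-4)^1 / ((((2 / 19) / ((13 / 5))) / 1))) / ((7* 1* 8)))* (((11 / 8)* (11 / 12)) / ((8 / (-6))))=29887 / 17920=1.67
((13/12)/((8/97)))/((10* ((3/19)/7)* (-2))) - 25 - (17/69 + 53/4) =-8957399/132480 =-67.61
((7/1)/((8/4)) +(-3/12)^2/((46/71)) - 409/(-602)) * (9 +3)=2841777/55384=51.31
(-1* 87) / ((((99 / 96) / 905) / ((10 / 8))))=-1049800 / 11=-95436.36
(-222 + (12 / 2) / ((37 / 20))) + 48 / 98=-395718 / 1813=-218.27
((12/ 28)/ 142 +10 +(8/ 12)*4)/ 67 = 37781/ 199794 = 0.19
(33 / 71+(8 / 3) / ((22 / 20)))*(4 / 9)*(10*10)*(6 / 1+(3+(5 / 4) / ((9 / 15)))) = 90027700 / 63261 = 1423.12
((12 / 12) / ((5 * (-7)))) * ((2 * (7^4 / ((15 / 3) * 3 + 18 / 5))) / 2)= -343 / 93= -3.69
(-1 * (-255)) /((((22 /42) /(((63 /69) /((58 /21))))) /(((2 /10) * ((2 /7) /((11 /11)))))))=67473 /7337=9.20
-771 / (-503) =771 / 503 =1.53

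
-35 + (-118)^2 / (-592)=-8661 / 148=-58.52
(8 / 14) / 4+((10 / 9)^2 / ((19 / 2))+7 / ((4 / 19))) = 1444565 / 43092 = 33.52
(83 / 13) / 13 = 83 / 169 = 0.49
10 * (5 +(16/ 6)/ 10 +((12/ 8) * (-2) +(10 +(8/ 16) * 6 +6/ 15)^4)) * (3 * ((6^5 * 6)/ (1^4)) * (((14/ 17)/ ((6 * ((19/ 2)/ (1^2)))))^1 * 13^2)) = 4449200525183232/ 40375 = 110196917032.40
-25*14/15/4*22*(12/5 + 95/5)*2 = -16478/3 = -5492.67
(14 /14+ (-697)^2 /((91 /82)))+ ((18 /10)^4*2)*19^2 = 25328838947 /56875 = 445342.22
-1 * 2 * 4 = -8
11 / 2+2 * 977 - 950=2019 / 2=1009.50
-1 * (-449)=449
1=1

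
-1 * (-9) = 9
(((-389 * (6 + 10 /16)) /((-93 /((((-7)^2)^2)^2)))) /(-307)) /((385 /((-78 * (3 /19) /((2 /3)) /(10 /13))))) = 25825037753151 /795621200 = 32458.96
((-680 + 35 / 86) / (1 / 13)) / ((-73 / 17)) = 12916345 / 6278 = 2057.40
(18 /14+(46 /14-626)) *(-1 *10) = 43500 /7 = 6214.29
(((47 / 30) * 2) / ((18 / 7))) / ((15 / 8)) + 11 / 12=12689 / 8100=1.57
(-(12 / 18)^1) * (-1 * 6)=4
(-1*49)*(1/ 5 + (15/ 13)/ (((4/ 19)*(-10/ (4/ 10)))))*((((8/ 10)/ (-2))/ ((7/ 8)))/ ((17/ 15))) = -84/ 221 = -0.38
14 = 14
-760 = -760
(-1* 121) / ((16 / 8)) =-121 / 2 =-60.50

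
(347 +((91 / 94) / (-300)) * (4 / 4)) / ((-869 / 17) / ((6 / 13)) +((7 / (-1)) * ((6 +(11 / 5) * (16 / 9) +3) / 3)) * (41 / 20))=-2.01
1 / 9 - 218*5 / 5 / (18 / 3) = -36.22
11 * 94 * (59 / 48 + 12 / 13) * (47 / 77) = 2966687 / 2184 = 1358.37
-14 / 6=-7 / 3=-2.33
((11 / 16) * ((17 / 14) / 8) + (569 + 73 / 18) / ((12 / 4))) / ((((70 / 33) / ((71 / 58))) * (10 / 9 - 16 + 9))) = -7222132709 / 385602560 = -18.73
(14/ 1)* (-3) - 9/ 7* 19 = -465/ 7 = -66.43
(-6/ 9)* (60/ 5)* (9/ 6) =-12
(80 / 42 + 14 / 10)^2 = 120409 / 11025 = 10.92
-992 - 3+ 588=-407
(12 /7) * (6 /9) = 8 /7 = 1.14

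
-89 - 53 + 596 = 454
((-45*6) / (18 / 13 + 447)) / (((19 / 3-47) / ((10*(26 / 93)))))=152100 / 3674213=0.04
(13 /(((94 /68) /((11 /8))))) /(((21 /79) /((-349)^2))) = 23391760249 /3948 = 5924964.60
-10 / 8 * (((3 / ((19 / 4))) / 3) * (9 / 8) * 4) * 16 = -360 / 19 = -18.95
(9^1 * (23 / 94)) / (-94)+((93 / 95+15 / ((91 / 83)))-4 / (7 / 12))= 594269373 / 76387220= 7.78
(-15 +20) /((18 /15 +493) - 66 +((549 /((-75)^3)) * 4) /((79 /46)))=18515625 /1585666901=0.01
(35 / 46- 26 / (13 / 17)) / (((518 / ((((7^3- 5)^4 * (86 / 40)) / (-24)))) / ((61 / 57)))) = 3271542710528807 / 40745880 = 80291374.50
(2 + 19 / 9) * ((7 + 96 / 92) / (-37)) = -185 / 207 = -0.89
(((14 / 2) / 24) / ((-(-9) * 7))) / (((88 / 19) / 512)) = 152 / 297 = 0.51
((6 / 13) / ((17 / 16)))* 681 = 65376 / 221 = 295.82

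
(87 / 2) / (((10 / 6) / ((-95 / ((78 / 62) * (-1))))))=51243 / 26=1970.88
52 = 52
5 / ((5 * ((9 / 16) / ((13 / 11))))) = 208 / 99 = 2.10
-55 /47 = -1.17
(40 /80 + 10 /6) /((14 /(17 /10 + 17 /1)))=2431 /840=2.89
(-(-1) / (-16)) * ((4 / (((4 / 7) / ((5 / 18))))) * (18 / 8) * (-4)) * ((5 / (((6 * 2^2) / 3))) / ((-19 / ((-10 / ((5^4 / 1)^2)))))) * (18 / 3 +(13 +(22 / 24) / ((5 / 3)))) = 2737 / 152000000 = 0.00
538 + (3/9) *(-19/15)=24191/45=537.58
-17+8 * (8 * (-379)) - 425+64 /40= -123482 /5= -24696.40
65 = 65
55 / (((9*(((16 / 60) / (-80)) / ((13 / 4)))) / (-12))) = 71500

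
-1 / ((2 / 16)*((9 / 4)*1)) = -32 / 9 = -3.56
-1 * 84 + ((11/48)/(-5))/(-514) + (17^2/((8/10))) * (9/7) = 328538597/863520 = 380.46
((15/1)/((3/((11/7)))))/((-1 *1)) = -55/7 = -7.86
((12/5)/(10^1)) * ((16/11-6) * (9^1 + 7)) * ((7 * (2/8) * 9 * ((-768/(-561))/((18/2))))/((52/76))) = -61.12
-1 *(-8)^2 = -64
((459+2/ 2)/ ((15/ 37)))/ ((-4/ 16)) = -13616/ 3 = -4538.67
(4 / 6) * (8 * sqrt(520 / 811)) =32 * sqrt(105430) / 2433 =4.27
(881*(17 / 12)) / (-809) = -14977 / 9708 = -1.54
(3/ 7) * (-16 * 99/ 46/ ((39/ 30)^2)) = -237600/ 27209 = -8.73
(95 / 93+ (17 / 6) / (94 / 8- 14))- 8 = -6895 / 837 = -8.24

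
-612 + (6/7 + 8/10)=-21362/35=-610.34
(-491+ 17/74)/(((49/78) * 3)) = -472121/1813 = -260.41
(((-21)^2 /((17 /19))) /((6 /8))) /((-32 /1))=-2793 /136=-20.54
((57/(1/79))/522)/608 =79/5568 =0.01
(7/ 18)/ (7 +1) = 7/ 144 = 0.05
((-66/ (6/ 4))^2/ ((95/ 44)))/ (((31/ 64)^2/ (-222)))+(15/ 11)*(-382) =-852570287838/ 1004245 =-848966.43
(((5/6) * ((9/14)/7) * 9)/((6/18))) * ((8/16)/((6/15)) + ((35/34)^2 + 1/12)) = 1120365/226576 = 4.94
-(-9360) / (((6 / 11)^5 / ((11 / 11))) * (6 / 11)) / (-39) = -8857805 / 972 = -9112.97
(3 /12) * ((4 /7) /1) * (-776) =-776 /7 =-110.86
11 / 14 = 0.79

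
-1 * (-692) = 692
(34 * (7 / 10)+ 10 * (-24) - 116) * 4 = -6644 / 5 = -1328.80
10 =10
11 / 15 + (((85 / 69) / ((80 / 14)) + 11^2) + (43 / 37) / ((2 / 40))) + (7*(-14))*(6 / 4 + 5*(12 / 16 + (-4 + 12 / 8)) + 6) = 9112241 / 34040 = 267.69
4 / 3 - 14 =-38 / 3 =-12.67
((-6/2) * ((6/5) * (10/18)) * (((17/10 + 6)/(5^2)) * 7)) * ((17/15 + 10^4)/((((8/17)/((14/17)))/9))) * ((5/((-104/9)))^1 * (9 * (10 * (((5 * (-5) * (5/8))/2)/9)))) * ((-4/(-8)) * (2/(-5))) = 15282381807/3328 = 4592061.84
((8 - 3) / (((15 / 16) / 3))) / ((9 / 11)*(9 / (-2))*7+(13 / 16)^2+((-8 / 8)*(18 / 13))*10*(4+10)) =-585728 / 8015641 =-0.07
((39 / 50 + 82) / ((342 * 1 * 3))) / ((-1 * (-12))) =4139 / 615600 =0.01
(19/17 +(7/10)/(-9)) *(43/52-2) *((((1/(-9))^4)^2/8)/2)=-97051/54796753964160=-0.00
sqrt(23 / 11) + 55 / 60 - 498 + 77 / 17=-491.11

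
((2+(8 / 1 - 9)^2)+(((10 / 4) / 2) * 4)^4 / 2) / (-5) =-631 / 10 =-63.10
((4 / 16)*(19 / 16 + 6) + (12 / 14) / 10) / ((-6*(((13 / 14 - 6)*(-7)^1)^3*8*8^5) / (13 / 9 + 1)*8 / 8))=-46387 / 709311112151040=-0.00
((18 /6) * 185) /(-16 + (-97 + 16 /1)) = -555 /97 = -5.72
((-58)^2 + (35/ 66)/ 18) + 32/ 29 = 115935559/ 34452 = 3365.13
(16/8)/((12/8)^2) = 8/9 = 0.89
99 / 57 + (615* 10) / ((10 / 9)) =105198 / 19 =5536.74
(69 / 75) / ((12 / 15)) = 1.15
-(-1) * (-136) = -136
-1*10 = -10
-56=-56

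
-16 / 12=-4 / 3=-1.33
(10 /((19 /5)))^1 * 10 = 26.32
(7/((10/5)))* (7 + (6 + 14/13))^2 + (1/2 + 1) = 695.06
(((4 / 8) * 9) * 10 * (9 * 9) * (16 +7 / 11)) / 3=222345 / 11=20213.18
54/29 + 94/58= 101/29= 3.48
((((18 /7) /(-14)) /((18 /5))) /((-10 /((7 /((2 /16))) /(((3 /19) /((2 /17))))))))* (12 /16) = 19 /119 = 0.16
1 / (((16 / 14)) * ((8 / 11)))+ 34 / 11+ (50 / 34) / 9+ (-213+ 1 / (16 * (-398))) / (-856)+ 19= 217482374239 / 9174046464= 23.71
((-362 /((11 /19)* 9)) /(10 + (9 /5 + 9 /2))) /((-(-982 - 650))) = -17195 /6583896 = -0.00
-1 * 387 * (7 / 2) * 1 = -2709 / 2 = -1354.50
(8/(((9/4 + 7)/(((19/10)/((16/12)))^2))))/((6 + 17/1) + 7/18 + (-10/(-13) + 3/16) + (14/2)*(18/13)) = 0.05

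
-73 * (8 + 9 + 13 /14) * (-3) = 54969 /14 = 3926.36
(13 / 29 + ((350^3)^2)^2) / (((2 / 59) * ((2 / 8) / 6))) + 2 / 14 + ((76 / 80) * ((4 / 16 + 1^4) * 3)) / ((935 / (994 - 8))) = 213697038851970351562500000000028696639 / 89320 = 2392488119704101562500000000000000.00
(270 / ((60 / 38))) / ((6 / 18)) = 513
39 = 39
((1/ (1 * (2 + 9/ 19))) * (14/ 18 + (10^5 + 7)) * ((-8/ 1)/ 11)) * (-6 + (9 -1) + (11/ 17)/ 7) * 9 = -34065849360/ 61523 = -553709.17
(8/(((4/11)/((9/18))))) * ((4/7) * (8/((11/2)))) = 64/7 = 9.14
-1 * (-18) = 18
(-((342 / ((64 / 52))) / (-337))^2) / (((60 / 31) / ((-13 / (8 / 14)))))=4646872503 / 581473280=7.99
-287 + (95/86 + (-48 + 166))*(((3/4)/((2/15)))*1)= 263479/688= 382.96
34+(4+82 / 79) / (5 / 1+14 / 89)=1268296 / 36261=34.98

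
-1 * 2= -2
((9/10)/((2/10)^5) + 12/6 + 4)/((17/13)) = 73281/34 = 2155.32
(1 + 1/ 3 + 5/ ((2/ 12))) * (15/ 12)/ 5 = 47/ 6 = 7.83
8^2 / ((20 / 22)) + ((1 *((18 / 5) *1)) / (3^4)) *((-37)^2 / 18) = 29881 / 405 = 73.78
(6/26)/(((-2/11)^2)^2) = 43923/208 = 211.17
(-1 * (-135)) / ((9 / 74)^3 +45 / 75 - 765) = -91175400 / 516254161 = -0.18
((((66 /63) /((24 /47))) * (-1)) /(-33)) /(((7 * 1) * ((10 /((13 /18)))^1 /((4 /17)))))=611 /4048380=0.00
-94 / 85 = -1.11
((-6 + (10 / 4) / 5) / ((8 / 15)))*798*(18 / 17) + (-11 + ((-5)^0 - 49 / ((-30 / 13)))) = -8702.22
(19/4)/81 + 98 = 31771/324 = 98.06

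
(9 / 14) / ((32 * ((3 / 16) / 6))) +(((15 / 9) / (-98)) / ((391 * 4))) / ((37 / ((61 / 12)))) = 131244319 / 204158304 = 0.64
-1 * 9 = -9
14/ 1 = 14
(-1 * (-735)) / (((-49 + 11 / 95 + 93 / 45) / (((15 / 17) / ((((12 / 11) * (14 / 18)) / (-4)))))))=1346625 / 20621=65.30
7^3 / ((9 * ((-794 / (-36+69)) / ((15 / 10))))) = -3773 / 1588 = -2.38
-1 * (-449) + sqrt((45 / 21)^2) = 3158 / 7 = 451.14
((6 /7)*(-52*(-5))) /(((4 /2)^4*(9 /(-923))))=-59995 /42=-1428.45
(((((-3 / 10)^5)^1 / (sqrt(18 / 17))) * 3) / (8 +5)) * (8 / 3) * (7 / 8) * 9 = -5103 * sqrt(34) / 2600000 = -0.01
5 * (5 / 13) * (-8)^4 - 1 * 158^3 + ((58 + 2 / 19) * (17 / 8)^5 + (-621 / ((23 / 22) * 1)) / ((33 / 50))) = -1990450960943 / 505856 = -3934817.34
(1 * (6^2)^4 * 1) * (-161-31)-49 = -322486321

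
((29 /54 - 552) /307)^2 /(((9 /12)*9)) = 9409 /19683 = 0.48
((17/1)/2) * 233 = 1980.50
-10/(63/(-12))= 40/21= 1.90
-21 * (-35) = 735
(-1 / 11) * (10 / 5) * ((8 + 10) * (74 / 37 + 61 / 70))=-3618 / 385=-9.40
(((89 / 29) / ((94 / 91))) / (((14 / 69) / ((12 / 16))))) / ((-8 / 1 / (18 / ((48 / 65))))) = -46702305 / 1395712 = -33.46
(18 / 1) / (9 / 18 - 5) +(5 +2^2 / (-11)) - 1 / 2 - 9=-195 / 22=-8.86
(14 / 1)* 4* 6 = 336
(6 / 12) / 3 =1 / 6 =0.17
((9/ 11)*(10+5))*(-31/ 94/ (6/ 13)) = -18135/ 2068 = -8.77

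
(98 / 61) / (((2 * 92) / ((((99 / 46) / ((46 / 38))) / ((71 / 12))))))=276507 / 105390554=0.00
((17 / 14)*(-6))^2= 2601 / 49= 53.08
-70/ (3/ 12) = -280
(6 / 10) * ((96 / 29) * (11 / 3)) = 1056 / 145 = 7.28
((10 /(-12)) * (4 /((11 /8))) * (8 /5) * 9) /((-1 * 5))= 384 /55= 6.98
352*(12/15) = 1408/5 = 281.60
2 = 2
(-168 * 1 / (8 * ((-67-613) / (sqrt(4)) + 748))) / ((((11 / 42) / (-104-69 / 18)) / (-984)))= -3899469 / 187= -20852.78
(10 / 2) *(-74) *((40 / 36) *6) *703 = -5202200 / 3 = -1734066.67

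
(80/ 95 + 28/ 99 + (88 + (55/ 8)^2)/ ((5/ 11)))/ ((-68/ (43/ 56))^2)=332448548843/ 8728360058880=0.04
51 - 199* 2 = -347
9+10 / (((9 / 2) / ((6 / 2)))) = 47 / 3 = 15.67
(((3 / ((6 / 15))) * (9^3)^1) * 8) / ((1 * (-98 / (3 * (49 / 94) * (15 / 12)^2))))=-820125 / 752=-1090.59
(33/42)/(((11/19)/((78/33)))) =247/77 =3.21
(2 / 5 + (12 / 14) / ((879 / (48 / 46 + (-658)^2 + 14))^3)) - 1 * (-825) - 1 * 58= 1097349277093446139401 / 10711601649665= 102444929.62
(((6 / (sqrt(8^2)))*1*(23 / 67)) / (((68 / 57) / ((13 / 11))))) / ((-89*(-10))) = 0.00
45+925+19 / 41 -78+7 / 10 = 366197 / 410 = 893.16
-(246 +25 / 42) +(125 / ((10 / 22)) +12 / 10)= 6217 / 210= 29.60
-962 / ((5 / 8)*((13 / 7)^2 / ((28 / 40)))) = -101528 / 325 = -312.39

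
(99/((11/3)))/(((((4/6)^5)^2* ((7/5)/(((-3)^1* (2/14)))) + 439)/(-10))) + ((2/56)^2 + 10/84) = -452450295013/914428174128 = -0.49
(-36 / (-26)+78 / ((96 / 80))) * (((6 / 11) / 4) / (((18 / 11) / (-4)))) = -863 / 39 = -22.13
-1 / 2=-0.50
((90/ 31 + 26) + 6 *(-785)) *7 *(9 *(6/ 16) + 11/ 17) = -131793.53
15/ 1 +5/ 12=185/ 12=15.42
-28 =-28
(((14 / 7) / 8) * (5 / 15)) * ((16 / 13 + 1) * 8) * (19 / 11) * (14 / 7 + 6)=20.55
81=81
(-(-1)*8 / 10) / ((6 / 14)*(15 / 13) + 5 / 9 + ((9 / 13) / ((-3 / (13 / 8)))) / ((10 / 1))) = 52416 / 66343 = 0.79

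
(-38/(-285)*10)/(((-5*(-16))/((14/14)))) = 1/60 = 0.02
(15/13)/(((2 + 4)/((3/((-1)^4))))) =15/26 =0.58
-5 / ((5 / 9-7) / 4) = 90 / 29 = 3.10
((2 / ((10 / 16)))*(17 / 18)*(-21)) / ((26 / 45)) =-1428 / 13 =-109.85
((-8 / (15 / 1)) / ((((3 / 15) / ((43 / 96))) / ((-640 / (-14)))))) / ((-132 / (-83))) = -71380 / 2079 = -34.33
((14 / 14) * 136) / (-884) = -2 / 13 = -0.15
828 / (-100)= -207 / 25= -8.28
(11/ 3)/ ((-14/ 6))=-11/ 7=-1.57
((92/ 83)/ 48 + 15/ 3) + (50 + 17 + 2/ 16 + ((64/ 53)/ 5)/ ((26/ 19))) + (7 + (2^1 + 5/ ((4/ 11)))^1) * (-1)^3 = 340202581/ 6862440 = 49.57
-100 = -100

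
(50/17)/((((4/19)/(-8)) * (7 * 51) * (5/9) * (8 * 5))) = -57/4046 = -0.01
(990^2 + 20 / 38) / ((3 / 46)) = 856607860 / 57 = 15028208.07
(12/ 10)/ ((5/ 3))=18/ 25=0.72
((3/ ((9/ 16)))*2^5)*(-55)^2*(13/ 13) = 1548800/ 3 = 516266.67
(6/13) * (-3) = -18/13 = -1.38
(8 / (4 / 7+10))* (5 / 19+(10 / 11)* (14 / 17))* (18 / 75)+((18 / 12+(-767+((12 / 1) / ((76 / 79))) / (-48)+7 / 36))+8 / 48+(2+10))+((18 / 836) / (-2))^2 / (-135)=-931268012006 / 1236390705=-753.21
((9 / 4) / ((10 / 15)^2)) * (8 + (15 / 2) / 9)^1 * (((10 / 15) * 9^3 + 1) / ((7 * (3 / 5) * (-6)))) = -387165 / 448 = -864.21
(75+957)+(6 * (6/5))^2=27096/25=1083.84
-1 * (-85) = 85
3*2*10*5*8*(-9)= -21600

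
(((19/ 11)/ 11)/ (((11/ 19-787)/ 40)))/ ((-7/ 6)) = 43320/ 6327937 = 0.01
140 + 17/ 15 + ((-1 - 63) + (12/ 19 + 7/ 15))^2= 332840884/ 81225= 4097.76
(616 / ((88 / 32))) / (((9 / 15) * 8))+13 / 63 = 2953 / 63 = 46.87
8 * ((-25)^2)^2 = 3125000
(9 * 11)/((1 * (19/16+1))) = 1584/35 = 45.26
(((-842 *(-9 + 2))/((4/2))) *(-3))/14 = -1263/2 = -631.50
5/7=0.71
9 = 9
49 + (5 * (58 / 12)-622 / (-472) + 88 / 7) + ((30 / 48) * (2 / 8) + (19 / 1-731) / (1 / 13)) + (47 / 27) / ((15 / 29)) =-49057740227 / 5352480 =-9165.42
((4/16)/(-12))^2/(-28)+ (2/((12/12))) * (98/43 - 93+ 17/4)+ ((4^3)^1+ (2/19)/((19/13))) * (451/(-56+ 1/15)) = -689.57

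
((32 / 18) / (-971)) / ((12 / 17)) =-68 / 26217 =-0.00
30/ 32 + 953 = 15263/ 16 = 953.94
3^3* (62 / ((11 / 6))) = 10044 / 11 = 913.09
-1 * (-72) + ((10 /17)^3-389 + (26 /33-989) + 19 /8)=-1689557437 /1297032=-1302.63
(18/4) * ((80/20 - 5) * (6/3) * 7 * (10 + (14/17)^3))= -3268062/4913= -665.19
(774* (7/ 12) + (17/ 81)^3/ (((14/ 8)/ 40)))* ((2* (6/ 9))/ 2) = 3360810721/ 11160261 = 301.14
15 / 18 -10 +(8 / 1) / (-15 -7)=-629 / 66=-9.53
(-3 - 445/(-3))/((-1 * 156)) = -109/117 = -0.93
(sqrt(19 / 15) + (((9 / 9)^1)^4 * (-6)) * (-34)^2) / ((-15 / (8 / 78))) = 9248 / 195 - 4 * sqrt(285) / 8775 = 47.42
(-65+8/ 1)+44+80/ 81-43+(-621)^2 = 385585.99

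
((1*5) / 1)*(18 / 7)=90 / 7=12.86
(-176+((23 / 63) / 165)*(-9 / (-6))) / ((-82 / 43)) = 92.29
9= 9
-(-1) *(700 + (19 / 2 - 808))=-197 / 2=-98.50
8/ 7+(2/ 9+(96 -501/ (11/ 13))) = -342845/ 693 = -494.73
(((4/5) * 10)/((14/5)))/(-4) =-5/7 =-0.71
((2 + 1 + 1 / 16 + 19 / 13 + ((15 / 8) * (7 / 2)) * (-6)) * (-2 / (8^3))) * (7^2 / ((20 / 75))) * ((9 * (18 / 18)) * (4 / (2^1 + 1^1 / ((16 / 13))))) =1065603 / 3328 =320.19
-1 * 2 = -2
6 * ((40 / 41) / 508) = 60 / 5207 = 0.01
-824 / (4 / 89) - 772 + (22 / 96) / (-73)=-66947435 / 3504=-19106.00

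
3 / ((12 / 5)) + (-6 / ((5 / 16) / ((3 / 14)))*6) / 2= -1553 / 140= -11.09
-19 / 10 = -1.90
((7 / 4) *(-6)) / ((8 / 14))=-147 / 8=-18.38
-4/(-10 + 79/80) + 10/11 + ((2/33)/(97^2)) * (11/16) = 2423013611/1790946696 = 1.35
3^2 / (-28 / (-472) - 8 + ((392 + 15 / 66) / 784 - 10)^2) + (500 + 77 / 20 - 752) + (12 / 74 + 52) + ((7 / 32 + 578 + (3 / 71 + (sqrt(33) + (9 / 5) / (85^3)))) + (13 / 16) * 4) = sqrt(33) + 28760070024915716147606947 / 74578954227355683940000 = 391.38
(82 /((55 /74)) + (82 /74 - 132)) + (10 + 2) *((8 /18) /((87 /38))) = -9685309 /531135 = -18.24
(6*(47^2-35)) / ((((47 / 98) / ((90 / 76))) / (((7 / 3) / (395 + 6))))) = 67111380 / 358093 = 187.41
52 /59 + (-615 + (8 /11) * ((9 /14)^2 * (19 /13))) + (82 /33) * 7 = -739536445 /1240239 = -596.29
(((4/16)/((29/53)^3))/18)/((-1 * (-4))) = 148877/7024032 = 0.02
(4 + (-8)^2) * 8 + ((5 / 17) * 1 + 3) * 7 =9640 / 17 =567.06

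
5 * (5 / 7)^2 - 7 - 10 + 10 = -218 / 49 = -4.45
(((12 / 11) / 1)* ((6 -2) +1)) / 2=30 / 11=2.73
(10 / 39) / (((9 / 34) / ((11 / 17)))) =220 / 351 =0.63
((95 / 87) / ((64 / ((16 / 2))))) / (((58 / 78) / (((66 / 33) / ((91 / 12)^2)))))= 3420 / 535717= 0.01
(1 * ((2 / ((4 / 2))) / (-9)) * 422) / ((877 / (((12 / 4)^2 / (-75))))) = 422 / 65775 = 0.01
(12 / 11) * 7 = 84 / 11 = 7.64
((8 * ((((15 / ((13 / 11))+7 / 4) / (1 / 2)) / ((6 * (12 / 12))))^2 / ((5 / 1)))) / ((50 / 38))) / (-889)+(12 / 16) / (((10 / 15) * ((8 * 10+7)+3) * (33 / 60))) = -0.01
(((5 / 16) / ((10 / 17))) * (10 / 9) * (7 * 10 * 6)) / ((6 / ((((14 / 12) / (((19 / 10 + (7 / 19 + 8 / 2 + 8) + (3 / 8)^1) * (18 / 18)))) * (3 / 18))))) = 1978375 / 3605796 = 0.55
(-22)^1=-22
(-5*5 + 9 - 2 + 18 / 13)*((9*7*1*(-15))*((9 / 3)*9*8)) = 44089920 / 13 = 3391532.31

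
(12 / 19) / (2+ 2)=3 / 19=0.16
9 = 9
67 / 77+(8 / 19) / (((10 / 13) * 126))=0.87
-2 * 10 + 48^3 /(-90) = -6244 /5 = -1248.80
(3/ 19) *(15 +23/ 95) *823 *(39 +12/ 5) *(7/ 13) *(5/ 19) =5180337288/ 445835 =11619.40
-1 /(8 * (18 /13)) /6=-13 /864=-0.02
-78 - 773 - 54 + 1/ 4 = -3619/ 4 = -904.75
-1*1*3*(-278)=834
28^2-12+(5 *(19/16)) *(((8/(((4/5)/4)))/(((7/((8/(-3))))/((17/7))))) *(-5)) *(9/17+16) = 2782984/147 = 18931.86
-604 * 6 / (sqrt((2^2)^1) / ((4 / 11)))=-7248 / 11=-658.91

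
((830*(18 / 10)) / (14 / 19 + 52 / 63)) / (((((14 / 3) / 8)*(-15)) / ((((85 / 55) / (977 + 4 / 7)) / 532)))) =-2241 / 6900025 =-0.00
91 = 91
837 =837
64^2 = 4096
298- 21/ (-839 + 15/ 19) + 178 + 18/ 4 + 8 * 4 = 4081237/ 7963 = 512.53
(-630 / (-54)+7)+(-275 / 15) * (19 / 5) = -51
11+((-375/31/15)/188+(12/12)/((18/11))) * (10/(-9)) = 2437229/236034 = 10.33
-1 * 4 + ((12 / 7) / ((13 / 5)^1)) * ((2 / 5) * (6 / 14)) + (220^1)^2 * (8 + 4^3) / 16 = 217796.11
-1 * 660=-660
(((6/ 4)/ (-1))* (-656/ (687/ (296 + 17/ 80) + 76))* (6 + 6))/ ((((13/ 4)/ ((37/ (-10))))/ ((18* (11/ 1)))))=-341653108896/ 10052965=-33985.31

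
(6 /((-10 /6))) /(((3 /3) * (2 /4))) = -7.20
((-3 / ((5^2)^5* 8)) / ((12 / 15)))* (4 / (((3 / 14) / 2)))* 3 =-21 / 3906250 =-0.00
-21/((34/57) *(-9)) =133/34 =3.91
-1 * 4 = -4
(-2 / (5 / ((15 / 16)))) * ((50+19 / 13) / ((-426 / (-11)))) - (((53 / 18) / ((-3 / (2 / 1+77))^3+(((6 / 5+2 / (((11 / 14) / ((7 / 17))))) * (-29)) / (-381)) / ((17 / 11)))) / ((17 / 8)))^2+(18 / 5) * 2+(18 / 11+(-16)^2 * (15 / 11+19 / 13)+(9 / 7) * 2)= 26661807643141584822555510519961 / 46176306126803965070931052080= 577.39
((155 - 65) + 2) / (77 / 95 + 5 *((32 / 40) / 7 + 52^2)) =61180 / 8991719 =0.01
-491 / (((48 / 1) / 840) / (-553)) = 9503305 / 2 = 4751652.50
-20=-20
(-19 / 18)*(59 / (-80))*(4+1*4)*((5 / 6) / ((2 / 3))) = 1121 / 144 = 7.78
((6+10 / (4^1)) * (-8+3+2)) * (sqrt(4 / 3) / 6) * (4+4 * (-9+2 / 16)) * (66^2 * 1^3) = 388773 * sqrt(3) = 673374.59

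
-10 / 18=-5 / 9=-0.56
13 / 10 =1.30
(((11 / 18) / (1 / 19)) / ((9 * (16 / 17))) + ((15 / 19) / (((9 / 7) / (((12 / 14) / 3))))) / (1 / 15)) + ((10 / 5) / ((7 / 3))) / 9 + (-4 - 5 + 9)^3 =1412581 / 344736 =4.10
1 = 1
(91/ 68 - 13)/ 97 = -793/ 6596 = -0.12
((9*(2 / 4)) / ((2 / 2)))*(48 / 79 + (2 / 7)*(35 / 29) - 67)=-1361835 / 4582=-297.21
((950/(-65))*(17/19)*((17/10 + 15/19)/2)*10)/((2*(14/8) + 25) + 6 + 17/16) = -643280/140543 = -4.58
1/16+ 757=12113/16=757.06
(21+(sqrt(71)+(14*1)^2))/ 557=sqrt(71)/ 557+217/ 557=0.40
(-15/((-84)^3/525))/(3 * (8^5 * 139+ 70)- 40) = 0.00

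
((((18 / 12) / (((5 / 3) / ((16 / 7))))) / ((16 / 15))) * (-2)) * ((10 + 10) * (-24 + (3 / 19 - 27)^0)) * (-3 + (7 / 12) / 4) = -141795 / 28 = -5064.11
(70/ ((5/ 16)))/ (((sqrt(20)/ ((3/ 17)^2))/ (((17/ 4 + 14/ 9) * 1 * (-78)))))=-456456 * sqrt(5)/ 1445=-706.34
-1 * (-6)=6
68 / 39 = 1.74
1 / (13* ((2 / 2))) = 0.08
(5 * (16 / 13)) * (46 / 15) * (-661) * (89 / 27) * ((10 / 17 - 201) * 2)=295033553216 / 17901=16481400.66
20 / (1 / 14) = 280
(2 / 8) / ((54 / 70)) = 0.32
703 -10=693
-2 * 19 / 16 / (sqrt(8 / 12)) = -19 * sqrt(6) / 16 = -2.91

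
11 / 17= 0.65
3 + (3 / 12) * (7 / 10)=127 / 40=3.18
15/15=1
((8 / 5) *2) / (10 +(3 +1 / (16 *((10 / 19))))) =512 / 2099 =0.24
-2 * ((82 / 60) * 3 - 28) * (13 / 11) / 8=3107 / 440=7.06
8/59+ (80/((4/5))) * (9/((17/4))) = 212536/1003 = 211.90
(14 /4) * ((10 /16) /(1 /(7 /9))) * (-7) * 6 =-1715 /24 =-71.46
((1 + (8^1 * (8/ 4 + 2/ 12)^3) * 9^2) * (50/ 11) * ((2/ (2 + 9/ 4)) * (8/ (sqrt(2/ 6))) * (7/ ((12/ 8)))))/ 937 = 295321600 * sqrt(3)/ 525657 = 973.09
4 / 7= 0.57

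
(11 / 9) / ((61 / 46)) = 506 / 549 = 0.92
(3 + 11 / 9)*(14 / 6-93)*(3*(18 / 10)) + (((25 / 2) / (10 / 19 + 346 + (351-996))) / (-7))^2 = -65152016063171 / 31517036180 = -2067.20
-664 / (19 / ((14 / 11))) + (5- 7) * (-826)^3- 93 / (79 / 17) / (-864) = 1127119907.54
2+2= 4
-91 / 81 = -1.12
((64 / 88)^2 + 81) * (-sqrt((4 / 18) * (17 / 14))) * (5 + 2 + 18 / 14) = -572170 * sqrt(119) / 17787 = -350.91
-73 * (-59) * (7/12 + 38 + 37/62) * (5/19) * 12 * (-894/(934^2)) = -140301063375/256908842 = -546.11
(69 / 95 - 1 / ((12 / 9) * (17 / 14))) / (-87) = -117 / 93670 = -0.00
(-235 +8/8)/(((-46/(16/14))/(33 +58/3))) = 48984/161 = 304.25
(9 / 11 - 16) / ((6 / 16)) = -1336 / 33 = -40.48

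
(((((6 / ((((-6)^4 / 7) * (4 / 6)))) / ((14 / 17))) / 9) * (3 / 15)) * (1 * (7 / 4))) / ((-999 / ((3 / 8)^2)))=-119 / 368271360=-0.00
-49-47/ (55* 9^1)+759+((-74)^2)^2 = 14843706523/ 495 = 29987285.91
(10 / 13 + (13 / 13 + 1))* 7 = 252 / 13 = 19.38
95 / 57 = 5 / 3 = 1.67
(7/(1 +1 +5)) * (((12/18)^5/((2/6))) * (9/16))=2/9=0.22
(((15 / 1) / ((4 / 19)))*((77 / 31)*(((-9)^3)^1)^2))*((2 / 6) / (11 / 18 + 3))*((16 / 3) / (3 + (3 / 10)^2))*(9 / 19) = 294630890400 / 41509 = 7098000.20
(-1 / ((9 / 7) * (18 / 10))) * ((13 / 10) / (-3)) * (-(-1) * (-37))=-3367 / 486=-6.93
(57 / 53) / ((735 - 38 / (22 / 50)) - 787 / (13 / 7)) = 8151 / 1704268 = 0.00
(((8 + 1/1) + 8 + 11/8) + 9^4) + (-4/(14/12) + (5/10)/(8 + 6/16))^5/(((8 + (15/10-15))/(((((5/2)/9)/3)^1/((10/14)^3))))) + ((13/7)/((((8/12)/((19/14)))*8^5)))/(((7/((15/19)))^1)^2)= 15823114026310239419619565/2397652006351824617472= 6599.42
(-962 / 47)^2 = 925444 / 2209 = 418.94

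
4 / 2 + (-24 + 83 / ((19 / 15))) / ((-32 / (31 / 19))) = -1355 / 11552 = -0.12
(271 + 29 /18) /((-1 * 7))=-38.94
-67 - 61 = -128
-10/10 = -1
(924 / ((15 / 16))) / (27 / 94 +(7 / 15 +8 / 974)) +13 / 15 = 10158532453 / 7849815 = 1294.11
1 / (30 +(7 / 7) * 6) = 1 / 36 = 0.03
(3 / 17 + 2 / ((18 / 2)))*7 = 427 / 153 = 2.79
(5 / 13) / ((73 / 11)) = 55 / 949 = 0.06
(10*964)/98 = 4820/49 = 98.37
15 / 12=5 / 4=1.25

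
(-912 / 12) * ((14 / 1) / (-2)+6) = 76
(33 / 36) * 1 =11 / 12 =0.92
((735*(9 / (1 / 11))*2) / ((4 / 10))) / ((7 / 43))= 2234925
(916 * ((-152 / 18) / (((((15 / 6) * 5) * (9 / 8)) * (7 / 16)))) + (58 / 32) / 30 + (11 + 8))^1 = -561648467 / 453600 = -1238.20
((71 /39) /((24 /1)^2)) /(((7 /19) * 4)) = 1349 /628992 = 0.00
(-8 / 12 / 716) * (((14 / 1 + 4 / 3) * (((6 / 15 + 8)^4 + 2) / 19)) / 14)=-0.27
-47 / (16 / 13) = -611 / 16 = -38.19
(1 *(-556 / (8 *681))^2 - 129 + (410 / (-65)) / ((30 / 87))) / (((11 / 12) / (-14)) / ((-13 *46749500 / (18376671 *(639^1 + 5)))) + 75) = -83022135006155450 / 42995880988813881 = -1.93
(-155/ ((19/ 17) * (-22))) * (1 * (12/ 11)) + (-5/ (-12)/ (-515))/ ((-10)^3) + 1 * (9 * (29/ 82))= 1172011756259/ 116504124000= 10.06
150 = 150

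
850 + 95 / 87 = 74045 / 87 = 851.09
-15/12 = -5/4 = -1.25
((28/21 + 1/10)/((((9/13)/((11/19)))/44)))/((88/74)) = 227513/5130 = 44.35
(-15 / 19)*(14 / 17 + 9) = -2505 / 323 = -7.76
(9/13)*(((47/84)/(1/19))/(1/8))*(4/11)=21432/1001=21.41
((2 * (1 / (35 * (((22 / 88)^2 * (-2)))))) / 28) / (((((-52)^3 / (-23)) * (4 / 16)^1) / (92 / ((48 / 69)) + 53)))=-1311 / 662480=-0.00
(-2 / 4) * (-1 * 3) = 3 / 2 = 1.50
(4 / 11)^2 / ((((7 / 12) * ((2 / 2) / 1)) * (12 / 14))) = 32 / 121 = 0.26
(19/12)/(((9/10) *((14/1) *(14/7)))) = 95/1512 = 0.06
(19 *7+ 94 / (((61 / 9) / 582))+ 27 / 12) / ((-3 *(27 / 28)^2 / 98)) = -38463808712 / 133407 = -288319.27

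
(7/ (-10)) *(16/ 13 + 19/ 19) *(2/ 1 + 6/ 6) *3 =-1827/ 130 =-14.05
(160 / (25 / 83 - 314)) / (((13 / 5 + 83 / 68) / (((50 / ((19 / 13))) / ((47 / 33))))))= -2934880000 / 915245523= -3.21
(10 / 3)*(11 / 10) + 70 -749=-2026 / 3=-675.33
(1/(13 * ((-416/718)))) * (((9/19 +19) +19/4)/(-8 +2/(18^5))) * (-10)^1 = -27876147165/6934173766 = -4.02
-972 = -972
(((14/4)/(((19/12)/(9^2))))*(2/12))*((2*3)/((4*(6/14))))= 3969/38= 104.45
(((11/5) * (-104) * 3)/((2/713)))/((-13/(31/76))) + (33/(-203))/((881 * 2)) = 260895807579/33980170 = 7677.88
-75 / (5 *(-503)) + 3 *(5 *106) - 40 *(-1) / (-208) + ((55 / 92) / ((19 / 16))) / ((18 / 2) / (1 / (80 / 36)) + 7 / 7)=190810097575 / 120016806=1589.86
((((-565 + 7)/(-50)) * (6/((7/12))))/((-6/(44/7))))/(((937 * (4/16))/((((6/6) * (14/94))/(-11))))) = 53568/7706825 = 0.01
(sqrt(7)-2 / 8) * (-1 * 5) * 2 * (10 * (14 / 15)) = 70 / 3-280 * sqrt(7) / 3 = -223.60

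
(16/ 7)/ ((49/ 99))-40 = -12136/ 343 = -35.38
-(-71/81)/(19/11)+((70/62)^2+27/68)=219167921/100570572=2.18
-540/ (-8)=135/ 2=67.50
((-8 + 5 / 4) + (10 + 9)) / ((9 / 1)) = 49 / 36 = 1.36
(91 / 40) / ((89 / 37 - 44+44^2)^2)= 124579 / 196521145960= 0.00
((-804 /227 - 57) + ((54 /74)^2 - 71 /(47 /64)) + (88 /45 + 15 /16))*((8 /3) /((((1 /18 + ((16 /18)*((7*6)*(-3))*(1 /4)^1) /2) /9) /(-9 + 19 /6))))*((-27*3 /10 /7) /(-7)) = -131006528544897 /513249955540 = -255.25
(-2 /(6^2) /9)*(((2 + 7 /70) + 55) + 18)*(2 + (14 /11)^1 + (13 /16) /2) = -194509 /114048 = -1.71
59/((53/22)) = 1298/53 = 24.49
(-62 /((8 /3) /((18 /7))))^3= -586376253 /2744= -213693.97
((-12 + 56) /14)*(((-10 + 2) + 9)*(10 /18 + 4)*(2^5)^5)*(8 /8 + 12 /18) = 800690414.39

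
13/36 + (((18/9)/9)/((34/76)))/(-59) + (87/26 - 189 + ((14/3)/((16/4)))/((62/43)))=-223719998/1212627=-184.49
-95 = -95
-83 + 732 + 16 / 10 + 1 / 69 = 224462 / 345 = 650.61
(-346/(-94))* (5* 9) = 7785/47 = 165.64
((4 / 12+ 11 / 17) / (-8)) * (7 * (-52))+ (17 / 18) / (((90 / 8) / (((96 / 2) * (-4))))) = 65383 / 2295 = 28.49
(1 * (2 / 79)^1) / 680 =1 / 26860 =0.00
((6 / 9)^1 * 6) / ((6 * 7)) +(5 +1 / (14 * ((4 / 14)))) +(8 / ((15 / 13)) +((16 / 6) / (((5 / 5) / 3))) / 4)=1999 / 140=14.28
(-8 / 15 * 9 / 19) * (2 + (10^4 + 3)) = -48024 / 19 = -2527.58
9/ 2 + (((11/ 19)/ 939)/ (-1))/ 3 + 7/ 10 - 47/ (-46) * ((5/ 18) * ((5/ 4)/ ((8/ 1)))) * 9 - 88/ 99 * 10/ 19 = 4042561417/ 787858560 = 5.13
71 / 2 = 35.50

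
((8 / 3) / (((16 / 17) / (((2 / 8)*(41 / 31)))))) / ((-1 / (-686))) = 239071 / 372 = 642.66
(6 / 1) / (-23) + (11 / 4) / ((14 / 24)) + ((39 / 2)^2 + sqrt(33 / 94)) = sqrt(3102) / 94 + 247749 / 644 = 385.30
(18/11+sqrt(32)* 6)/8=9/44+3* sqrt(2)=4.45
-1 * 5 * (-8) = 40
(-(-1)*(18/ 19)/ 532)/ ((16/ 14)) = 9/ 5776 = 0.00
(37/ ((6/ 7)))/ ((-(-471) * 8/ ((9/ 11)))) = 259/ 27632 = 0.01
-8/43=-0.19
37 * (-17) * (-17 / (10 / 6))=6415.80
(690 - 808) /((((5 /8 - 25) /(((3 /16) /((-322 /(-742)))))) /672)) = 2101344 /1495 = 1405.58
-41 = -41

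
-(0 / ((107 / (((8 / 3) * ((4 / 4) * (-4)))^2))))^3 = 0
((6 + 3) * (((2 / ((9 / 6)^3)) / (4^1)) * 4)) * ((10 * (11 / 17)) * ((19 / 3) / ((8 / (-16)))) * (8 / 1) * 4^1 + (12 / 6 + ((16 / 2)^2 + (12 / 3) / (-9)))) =-6260000 / 459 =-13638.34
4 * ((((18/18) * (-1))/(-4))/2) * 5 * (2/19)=5/19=0.26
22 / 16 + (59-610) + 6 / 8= -4391 / 8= -548.88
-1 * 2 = -2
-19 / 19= -1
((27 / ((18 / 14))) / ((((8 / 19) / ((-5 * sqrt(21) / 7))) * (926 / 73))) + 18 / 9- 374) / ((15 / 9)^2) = -3348 / 25- 37449 * sqrt(21) / 37040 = -138.55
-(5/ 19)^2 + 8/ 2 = 3.93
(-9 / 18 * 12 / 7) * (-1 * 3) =18 / 7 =2.57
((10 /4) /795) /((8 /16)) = 1 /159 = 0.01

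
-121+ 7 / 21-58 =-536 / 3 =-178.67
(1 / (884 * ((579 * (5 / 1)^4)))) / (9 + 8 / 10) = 1 / 3134995500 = 0.00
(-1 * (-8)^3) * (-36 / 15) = -1228.80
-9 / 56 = -0.16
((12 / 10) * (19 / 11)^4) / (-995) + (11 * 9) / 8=7204803117 / 582711800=12.36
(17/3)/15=17/45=0.38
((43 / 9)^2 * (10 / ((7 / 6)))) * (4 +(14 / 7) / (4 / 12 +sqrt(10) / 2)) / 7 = 1720 * sqrt(10) / 147 +137600 / 1323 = 141.01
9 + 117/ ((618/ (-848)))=-15609/ 103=-151.54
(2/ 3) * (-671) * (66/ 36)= -7381/ 9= -820.11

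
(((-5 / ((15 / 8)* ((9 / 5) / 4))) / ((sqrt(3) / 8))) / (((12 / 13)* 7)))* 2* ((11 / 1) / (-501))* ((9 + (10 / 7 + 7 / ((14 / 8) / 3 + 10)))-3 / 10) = 877887296* sqrt(3) / 757606689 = 2.01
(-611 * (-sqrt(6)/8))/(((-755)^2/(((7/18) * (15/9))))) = 4277 * sqrt(6)/49250160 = 0.00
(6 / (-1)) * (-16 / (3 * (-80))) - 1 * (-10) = 9.60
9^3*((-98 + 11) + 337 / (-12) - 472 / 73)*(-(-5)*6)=-388108665 / 146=-2658278.53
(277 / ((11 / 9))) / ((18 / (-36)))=-4986 / 11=-453.27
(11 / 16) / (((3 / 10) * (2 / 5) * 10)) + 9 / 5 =1139 / 480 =2.37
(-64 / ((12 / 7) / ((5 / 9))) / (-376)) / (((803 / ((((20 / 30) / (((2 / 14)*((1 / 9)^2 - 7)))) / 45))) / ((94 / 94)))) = -98 / 96126327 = -0.00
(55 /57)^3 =166375 /185193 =0.90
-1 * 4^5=-1024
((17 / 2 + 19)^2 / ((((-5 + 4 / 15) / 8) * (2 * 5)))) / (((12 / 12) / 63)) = -571725 / 71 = -8052.46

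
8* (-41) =-328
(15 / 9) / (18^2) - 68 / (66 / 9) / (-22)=50177 / 117612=0.43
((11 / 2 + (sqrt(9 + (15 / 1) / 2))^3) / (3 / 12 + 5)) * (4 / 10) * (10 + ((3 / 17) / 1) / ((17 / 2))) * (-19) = -1210528 * sqrt(66) / 10115 - 2421056 / 30345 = -1052.04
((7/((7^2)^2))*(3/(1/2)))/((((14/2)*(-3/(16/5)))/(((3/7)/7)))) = -0.00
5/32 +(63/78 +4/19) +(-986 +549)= -3444765/7904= -435.83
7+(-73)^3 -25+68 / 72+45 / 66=-389033.37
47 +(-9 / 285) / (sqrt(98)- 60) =21 * sqrt(2) / 332690 +1563661 / 33269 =47.00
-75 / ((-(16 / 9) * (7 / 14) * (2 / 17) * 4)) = 11475 / 64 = 179.30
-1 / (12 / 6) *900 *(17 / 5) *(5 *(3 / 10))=-2295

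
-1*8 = -8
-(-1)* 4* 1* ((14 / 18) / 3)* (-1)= -28 / 27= -1.04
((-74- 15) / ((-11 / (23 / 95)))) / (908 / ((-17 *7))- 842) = -243593 / 105655770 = -0.00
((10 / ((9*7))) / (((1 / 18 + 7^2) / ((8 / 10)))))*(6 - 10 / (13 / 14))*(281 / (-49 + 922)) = -278752 / 70148169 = -0.00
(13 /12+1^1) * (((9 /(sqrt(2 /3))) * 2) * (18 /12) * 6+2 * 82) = 755.02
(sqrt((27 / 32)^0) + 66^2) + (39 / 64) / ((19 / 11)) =5298541 / 1216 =4357.35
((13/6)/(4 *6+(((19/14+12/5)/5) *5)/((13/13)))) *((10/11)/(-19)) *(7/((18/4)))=-63700/10964349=-0.01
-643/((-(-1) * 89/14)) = -9002/89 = -101.15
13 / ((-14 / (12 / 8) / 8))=-78 / 7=-11.14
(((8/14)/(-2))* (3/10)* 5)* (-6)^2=-108/7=-15.43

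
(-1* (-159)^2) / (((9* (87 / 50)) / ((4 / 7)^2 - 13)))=29073150 / 1421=20459.64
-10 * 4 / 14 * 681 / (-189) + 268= 122728 / 441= 278.29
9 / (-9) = -1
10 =10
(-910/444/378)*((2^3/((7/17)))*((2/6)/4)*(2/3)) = -1105/188811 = -0.01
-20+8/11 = -212/11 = -19.27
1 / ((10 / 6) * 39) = 1 / 65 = 0.02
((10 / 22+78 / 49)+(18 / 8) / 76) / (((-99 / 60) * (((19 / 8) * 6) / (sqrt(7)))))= -1700815 * sqrt(7) / 19263321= -0.23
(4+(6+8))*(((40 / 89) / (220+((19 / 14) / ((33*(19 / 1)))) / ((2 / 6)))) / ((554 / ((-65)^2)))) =234234000 / 835268293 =0.28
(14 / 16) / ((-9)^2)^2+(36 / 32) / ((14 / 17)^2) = 1.66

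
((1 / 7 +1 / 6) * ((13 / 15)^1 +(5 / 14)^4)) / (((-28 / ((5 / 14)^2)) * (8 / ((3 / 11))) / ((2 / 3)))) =-3006445 / 106256812032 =-0.00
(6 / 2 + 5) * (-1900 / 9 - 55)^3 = -109902239000 / 729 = -150757529.49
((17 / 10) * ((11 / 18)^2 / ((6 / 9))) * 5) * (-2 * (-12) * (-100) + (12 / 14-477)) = -4601509 / 336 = -13694.97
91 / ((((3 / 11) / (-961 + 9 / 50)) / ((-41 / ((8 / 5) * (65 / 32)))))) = 303330874 / 75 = 4044411.65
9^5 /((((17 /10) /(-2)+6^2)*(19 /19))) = 1180980 /703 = 1679.91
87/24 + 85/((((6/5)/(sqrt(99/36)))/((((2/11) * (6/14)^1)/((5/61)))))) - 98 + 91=-27/8 + 5185 * sqrt(11)/154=108.29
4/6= 2/3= 0.67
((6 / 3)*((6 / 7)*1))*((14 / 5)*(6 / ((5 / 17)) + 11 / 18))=7564 / 75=100.85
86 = 86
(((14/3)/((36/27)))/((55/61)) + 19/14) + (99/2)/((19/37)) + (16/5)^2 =8183561/73150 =111.87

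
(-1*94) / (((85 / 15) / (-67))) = 18894 / 17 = 1111.41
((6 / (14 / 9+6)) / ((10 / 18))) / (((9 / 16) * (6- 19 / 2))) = -432 / 595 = -0.73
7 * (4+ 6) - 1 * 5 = 65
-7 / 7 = -1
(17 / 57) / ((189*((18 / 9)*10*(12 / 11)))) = 187 / 2585520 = 0.00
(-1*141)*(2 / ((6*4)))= -47 / 4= -11.75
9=9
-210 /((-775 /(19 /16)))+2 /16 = 277 /620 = 0.45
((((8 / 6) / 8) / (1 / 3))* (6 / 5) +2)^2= 169 / 25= 6.76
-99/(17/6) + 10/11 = -6364/187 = -34.03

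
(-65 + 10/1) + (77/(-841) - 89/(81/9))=-491837/7569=-64.98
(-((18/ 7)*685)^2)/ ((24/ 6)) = -38007225/ 49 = -775657.65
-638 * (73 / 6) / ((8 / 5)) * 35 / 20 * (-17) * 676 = 2341624285 / 24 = 97567678.54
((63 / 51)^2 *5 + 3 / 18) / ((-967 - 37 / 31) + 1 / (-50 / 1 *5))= -52386125 / 6505561377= -0.01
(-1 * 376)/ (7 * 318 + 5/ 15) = -1128/ 6679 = -0.17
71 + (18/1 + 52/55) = 4947/55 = 89.95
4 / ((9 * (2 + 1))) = 4 / 27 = 0.15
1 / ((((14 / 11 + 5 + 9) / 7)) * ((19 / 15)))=55 / 152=0.36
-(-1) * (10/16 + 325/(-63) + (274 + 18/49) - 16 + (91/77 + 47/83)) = 823245013/3221064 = 255.58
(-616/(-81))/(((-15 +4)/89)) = -4984/81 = -61.53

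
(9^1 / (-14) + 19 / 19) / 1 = 5 / 14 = 0.36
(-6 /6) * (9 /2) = -9 /2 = -4.50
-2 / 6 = -1 / 3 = -0.33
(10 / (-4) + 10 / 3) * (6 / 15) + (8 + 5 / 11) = 290 / 33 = 8.79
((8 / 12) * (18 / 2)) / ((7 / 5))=30 / 7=4.29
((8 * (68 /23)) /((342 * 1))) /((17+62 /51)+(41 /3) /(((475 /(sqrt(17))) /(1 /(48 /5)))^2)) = 1686835200 /444297123727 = 0.00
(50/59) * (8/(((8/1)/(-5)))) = -250/59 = -4.24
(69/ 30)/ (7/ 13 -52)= -0.04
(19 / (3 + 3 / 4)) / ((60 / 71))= 1349 / 225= 6.00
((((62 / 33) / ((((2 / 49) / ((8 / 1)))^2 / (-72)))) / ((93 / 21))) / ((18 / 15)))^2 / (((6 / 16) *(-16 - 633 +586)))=-132230699417600 / 3267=-40474655469.12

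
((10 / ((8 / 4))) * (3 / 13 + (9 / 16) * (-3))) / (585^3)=-101 / 2776129200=-0.00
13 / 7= 1.86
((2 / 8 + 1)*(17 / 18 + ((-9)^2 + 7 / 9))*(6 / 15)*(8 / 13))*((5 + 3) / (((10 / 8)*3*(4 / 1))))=23824 / 1755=13.57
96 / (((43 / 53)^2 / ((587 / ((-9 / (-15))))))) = 142683.22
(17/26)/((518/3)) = 51/13468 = 0.00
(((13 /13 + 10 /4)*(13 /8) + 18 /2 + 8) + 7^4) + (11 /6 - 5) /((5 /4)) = 581077 /240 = 2421.15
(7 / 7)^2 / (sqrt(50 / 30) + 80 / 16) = 3 / 14 - sqrt(15) / 70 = 0.16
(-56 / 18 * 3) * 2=-56 / 3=-18.67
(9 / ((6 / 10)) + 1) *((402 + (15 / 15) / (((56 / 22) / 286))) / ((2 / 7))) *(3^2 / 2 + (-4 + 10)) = 302442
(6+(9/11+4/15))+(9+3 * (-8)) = -1306/165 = -7.92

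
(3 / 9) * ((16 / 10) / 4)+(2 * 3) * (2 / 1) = 182 / 15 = 12.13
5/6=0.83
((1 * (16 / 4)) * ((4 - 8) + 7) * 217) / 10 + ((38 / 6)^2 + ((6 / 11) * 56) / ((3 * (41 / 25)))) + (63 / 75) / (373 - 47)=306.72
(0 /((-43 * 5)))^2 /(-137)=0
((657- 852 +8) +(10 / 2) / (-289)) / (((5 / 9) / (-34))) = 972864 / 85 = 11445.46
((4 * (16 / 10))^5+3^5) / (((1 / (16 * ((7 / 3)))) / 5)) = 3843146384 / 1875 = 2049678.07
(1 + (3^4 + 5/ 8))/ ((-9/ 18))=-661/ 4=-165.25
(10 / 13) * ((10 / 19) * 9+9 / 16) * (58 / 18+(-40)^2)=12913955 / 1976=6535.40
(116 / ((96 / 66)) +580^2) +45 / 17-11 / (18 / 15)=68640539 / 204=336473.23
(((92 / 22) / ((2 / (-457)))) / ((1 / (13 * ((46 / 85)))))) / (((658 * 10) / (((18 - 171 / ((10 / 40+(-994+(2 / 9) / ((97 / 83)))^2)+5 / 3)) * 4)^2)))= -4343949602081456310560420652629664 / 820201245167029226263947074275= -5296.20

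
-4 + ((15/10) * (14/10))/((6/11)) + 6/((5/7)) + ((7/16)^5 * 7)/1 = 8768401/1048576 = 8.36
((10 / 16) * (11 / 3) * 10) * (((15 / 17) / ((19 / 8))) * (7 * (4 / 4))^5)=46219250 / 323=143093.65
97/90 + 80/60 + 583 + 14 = 599.41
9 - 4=5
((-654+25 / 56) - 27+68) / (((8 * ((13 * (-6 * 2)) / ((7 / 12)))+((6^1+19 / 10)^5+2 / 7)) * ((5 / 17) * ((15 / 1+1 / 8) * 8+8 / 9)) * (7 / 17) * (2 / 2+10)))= -74351752500 / 564309086056639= -0.00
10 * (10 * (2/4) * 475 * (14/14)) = 23750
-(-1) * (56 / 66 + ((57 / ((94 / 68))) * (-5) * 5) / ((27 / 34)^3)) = -6979477508 / 3392037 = -2057.61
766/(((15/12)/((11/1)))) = 33704/5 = 6740.80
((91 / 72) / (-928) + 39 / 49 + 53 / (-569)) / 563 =1306655533 / 1048810952448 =0.00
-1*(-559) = 559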